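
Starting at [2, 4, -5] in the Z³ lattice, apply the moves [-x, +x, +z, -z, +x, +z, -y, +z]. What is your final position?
(3, 3, -3)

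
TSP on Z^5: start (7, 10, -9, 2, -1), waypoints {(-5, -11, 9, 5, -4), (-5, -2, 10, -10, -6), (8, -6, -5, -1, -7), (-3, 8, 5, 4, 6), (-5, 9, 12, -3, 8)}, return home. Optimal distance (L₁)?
186
(one optimal route: (7, 10, -9, 2, -1) → (8, -6, -5, -1, -7) → (-5, -11, 9, 5, -4) → (-5, -2, 10, -10, -6) → (-5, 9, 12, -3, 8) → (-3, 8, 5, 4, 6) → (7, 10, -9, 2, -1))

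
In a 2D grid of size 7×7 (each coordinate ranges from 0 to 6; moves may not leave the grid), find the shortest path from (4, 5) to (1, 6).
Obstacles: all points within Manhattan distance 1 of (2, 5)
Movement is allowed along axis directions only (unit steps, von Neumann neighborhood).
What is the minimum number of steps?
10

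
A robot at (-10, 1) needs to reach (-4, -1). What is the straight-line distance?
6.32456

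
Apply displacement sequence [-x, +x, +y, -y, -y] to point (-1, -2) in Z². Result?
(-1, -3)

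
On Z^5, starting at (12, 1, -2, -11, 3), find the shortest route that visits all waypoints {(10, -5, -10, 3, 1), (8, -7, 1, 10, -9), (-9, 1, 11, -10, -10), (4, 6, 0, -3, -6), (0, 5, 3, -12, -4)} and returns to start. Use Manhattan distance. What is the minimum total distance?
194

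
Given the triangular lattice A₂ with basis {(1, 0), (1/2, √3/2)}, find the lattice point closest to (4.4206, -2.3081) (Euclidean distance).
(4.5, -2.598)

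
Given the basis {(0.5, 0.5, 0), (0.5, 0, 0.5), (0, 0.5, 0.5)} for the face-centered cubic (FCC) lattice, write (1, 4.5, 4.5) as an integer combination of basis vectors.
b₁ + b₂ + 8b₃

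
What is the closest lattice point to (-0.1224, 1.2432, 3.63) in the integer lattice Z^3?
(0, 1, 4)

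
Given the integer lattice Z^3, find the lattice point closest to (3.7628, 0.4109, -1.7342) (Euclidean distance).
(4, 0, -2)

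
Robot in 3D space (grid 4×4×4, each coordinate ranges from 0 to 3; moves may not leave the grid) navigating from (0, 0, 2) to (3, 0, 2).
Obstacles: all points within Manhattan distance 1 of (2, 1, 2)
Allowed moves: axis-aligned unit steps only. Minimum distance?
5
(one shortest path: (0, 0, 2) → (1, 0, 2) → (1, 0, 1) → (2, 0, 1) → (3, 0, 1) → (3, 0, 2))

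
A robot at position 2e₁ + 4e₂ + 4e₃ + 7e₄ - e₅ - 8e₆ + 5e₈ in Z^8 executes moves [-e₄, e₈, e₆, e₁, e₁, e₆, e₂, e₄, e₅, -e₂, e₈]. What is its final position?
(4, 4, 4, 7, 0, -6, 0, 7)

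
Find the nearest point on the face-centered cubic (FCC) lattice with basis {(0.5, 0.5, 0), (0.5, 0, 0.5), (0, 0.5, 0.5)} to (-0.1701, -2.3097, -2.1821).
(0, -2, -2)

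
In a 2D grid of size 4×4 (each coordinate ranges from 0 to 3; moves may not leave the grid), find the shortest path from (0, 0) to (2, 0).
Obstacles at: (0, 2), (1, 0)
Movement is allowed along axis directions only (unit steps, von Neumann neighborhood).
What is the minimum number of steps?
4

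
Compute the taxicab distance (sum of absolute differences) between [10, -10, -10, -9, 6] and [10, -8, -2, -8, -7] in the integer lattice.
24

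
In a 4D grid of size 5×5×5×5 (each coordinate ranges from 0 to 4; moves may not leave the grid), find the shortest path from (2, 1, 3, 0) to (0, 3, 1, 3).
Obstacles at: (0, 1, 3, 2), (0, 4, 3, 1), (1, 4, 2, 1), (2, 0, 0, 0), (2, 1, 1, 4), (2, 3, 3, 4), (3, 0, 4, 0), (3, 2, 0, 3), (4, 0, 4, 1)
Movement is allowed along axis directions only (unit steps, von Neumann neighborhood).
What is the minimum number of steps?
9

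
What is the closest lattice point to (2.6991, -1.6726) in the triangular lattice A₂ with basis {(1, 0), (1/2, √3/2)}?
(3, -1.732)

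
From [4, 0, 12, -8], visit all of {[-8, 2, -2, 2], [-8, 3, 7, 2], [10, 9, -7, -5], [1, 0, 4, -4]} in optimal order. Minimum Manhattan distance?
83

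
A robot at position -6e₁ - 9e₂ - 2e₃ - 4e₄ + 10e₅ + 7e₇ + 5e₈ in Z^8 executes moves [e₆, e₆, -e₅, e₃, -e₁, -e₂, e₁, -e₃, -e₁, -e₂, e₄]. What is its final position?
(-7, -11, -2, -3, 9, 2, 7, 5)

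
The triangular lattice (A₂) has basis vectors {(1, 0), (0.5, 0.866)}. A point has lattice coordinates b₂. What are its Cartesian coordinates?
(0.5, 0.866)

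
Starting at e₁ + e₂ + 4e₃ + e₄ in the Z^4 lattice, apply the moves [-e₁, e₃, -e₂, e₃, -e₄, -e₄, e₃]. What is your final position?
(0, 0, 7, -1)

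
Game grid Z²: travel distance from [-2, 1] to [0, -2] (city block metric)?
5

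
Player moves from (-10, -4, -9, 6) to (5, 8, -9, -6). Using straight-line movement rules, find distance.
22.6495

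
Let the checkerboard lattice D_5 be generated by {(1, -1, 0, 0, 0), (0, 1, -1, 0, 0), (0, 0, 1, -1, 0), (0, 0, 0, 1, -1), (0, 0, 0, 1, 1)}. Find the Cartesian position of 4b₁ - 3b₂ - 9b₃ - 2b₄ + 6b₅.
(4, -7, -6, 13, 8)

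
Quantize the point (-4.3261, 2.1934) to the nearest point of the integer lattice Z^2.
(-4, 2)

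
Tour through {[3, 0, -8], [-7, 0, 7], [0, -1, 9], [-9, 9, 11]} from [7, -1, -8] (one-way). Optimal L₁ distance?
51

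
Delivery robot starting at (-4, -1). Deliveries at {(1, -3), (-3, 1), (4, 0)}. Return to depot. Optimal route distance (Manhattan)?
24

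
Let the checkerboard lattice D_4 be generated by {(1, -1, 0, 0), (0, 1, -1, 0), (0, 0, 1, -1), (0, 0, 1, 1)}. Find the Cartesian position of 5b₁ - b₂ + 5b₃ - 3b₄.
(5, -6, 3, -8)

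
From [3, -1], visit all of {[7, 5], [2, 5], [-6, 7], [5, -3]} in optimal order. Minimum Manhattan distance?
29
(one optimal route: (3, -1) → (5, -3) → (7, 5) → (2, 5) → (-6, 7))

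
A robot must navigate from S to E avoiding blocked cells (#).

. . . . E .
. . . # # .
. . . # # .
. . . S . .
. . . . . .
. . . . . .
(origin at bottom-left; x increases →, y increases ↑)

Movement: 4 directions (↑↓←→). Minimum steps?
6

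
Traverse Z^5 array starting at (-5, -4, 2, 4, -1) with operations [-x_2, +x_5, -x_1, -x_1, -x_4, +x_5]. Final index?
(-7, -5, 2, 3, 1)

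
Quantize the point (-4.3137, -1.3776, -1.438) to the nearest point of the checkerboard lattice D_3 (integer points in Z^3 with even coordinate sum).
(-4, -1, -1)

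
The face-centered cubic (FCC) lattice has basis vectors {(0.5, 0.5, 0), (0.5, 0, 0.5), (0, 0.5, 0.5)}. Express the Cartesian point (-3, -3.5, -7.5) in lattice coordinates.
b₁ - 7b₂ - 8b₃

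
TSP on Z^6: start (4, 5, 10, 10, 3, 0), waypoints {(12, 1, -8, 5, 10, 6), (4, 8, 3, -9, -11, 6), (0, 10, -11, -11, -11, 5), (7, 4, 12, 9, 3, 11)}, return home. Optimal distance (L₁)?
196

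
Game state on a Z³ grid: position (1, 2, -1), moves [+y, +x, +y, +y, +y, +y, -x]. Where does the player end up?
(1, 7, -1)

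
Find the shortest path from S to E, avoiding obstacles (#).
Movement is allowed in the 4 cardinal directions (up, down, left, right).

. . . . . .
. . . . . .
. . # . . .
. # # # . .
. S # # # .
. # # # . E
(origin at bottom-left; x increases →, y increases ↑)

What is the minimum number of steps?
13
(one shortest path: (1, 1) → (0, 1) → (0, 2) → (0, 3) → (1, 3) → (1, 4) → (2, 4) → (3, 4) → (4, 4) → (5, 4) → (5, 3) → (5, 2) → (5, 1) → (5, 0))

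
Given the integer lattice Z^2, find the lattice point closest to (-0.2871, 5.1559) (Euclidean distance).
(0, 5)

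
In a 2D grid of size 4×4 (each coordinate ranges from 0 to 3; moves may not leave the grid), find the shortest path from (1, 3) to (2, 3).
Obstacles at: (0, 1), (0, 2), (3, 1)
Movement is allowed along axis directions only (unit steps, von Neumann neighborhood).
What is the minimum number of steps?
1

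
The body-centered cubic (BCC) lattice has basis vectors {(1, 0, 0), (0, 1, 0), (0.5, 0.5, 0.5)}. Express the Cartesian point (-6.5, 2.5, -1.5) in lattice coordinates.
-5b₁ + 4b₂ - 3b₃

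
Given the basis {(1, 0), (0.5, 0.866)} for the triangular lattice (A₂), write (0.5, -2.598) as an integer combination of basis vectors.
2b₁ - 3b₂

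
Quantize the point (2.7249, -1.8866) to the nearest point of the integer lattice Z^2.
(3, -2)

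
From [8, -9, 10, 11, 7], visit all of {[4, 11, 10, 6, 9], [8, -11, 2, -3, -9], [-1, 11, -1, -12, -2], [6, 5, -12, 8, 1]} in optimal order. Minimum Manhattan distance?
168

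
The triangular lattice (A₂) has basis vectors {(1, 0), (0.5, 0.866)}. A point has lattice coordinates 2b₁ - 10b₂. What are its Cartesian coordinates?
(-3, -8.66)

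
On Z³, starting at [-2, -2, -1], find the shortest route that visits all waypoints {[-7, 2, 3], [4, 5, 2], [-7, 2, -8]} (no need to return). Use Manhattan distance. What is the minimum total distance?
42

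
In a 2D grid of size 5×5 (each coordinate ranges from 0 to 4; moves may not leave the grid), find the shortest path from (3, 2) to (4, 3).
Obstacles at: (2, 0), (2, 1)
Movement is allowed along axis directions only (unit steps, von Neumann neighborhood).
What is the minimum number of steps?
2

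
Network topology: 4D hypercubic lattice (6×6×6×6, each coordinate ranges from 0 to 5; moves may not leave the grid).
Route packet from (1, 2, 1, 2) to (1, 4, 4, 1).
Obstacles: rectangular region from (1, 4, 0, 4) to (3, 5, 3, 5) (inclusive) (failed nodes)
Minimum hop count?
6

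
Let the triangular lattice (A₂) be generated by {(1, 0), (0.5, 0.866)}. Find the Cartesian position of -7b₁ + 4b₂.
(-5, 3.464)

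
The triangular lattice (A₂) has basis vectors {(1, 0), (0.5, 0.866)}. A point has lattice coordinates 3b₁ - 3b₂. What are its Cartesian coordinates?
(1.5, -2.598)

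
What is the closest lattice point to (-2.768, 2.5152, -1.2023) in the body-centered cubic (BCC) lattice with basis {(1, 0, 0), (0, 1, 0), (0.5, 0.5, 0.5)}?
(-2.5, 2.5, -1.5)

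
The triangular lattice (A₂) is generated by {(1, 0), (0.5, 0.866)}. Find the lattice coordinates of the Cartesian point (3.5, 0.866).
3b₁ + b₂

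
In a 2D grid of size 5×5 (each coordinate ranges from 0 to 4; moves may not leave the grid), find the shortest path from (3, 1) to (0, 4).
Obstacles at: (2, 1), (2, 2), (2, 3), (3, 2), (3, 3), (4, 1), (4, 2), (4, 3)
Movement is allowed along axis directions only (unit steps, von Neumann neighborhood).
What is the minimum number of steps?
8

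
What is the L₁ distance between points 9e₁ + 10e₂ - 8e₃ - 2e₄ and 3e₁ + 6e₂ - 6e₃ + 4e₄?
18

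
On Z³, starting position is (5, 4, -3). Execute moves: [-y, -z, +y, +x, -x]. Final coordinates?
(5, 4, -4)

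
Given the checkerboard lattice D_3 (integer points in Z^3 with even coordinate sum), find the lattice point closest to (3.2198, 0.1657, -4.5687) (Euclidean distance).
(3, 0, -5)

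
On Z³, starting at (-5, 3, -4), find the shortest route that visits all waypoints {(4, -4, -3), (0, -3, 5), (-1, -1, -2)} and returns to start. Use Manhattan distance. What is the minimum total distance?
50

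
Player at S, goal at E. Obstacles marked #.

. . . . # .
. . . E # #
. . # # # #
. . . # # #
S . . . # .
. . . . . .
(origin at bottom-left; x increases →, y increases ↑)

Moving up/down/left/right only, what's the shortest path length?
6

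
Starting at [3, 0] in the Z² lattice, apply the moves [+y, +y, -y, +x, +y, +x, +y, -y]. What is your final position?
(5, 2)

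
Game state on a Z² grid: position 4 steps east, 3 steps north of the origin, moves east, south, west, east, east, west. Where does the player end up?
(5, 2)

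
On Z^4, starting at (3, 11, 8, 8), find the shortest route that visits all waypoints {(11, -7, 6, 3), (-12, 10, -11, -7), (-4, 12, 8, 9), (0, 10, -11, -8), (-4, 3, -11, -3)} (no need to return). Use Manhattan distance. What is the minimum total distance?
128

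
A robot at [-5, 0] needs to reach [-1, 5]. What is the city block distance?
9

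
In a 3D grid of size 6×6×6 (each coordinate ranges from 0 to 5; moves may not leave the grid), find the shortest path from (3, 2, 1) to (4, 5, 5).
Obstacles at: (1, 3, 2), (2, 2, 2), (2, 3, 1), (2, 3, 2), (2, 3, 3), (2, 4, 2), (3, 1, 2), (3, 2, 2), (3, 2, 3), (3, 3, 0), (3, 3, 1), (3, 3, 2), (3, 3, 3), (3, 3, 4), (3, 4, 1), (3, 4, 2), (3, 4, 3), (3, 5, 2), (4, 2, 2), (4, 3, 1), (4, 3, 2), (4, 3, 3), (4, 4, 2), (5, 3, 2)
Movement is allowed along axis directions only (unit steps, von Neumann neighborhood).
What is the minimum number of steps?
10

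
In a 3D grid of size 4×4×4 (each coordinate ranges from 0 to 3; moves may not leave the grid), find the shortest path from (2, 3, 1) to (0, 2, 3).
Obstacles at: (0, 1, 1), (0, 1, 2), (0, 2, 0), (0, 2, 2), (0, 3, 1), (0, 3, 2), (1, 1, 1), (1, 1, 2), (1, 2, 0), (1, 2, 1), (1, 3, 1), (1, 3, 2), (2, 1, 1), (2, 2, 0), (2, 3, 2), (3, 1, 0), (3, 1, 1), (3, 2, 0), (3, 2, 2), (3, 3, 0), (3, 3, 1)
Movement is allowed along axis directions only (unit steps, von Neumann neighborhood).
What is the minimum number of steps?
5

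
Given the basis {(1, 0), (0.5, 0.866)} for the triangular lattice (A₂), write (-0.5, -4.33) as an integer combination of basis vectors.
2b₁ - 5b₂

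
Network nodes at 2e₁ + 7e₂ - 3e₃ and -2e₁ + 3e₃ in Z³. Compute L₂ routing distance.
10.0499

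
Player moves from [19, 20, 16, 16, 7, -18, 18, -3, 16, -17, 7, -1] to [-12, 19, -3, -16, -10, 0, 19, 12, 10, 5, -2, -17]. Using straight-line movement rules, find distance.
63.5846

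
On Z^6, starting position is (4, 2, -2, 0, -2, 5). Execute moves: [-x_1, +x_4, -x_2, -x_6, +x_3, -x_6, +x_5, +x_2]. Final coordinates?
(3, 2, -1, 1, -1, 3)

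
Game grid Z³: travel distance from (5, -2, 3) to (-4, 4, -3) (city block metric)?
21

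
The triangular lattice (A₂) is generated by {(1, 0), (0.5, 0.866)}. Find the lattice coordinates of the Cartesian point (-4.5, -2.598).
-3b₁ - 3b₂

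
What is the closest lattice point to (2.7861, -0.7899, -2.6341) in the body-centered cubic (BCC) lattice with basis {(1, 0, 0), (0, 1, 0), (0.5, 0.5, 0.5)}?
(2.5, -0.5, -2.5)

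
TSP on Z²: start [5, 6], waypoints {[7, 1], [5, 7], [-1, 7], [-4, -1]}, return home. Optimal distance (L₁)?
38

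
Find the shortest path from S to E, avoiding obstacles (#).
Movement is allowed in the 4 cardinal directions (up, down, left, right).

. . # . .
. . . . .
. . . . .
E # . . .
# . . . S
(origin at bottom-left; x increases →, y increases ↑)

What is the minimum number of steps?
7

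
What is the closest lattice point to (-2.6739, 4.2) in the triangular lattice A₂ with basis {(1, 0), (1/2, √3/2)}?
(-2.5, 4.33)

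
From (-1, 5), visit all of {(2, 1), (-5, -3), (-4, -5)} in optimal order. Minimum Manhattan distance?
21
(one optimal route: (-1, 5) → (2, 1) → (-5, -3) → (-4, -5))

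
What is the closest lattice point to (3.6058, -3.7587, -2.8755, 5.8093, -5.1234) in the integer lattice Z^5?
(4, -4, -3, 6, -5)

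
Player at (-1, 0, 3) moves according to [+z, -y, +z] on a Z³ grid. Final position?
(-1, -1, 5)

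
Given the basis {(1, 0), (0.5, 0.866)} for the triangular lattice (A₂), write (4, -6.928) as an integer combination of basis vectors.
8b₁ - 8b₂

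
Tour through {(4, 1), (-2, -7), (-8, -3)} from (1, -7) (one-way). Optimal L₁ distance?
29
(one optimal route: (1, -7) → (-2, -7) → (-8, -3) → (4, 1))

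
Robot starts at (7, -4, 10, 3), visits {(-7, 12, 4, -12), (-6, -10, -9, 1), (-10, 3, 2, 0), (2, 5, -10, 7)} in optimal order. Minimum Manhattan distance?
123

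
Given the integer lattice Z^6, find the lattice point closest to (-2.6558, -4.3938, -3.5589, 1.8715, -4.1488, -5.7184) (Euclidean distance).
(-3, -4, -4, 2, -4, -6)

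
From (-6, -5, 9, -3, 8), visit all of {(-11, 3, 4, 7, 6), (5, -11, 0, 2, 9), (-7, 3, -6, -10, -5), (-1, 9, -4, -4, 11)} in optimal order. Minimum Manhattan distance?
146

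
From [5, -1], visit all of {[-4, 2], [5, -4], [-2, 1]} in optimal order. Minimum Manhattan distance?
18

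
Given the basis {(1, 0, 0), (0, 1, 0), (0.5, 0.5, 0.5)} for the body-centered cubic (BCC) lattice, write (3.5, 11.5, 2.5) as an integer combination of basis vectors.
b₁ + 9b₂ + 5b₃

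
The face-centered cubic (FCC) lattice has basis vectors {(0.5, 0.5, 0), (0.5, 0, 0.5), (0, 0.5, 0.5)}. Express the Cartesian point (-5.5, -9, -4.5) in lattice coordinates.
-10b₁ - b₂ - 8b₃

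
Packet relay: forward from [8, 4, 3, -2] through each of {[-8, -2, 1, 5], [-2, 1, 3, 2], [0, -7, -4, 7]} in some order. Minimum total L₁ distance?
51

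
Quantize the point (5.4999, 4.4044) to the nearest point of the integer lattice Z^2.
(5, 4)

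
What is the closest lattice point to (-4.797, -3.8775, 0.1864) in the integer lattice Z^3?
(-5, -4, 0)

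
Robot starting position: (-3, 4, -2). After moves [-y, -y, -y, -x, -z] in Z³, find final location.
(-4, 1, -3)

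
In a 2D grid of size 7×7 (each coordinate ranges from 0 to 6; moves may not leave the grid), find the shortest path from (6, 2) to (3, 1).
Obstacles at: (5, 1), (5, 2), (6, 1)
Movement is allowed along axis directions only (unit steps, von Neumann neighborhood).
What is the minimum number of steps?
6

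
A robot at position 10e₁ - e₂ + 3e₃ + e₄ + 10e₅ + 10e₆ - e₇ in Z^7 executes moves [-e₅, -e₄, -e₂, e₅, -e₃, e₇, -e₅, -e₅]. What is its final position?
(10, -2, 2, 0, 8, 10, 0)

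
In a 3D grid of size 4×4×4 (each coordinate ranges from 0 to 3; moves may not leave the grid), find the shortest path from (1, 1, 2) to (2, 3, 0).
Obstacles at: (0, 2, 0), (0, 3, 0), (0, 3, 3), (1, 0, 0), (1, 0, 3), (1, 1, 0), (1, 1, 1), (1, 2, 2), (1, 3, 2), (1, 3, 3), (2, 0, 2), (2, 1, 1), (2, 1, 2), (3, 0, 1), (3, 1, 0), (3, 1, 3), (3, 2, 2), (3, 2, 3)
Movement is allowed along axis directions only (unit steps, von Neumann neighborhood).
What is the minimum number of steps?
7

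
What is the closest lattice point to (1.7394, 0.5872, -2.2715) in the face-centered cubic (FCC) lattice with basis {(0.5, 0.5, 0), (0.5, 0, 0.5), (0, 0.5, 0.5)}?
(2, 0.5, -2.5)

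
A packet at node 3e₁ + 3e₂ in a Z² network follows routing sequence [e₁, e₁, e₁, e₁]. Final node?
(7, 3)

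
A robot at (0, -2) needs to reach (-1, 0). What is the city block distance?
3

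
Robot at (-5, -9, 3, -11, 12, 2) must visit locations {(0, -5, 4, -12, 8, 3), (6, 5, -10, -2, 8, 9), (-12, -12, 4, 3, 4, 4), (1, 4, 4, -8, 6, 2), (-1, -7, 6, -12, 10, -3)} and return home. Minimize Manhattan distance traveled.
180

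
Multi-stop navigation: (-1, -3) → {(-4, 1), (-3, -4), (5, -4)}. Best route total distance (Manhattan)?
21
(one optimal route: (-1, -3) → (-4, 1) → (-3, -4) → (5, -4))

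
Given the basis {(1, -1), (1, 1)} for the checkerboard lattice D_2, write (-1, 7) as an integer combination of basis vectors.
-4b₁ + 3b₂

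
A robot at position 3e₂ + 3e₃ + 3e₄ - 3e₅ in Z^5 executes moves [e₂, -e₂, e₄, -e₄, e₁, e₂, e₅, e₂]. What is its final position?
(1, 5, 3, 3, -2)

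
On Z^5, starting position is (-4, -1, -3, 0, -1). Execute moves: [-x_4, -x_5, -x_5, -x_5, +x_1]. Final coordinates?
(-3, -1, -3, -1, -4)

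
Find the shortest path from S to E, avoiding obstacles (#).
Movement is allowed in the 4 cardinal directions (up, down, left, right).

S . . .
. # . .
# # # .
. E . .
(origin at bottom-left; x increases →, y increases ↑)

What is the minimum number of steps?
8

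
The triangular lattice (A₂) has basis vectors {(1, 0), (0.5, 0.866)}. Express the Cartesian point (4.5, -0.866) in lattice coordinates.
5b₁ - b₂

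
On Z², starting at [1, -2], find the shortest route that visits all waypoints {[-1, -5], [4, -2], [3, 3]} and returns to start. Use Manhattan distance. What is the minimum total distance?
26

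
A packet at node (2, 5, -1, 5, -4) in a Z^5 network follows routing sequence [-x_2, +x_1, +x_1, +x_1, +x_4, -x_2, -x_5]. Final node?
(5, 3, -1, 6, -5)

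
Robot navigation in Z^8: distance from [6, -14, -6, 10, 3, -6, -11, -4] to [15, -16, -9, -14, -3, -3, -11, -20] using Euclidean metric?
31.1609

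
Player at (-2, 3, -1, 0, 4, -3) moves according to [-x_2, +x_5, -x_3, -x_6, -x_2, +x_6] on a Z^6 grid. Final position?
(-2, 1, -2, 0, 5, -3)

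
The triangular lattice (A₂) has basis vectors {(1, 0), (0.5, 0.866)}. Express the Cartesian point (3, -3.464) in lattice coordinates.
5b₁ - 4b₂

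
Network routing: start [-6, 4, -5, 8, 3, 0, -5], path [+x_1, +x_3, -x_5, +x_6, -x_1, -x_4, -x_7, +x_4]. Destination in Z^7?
(-6, 4, -4, 8, 2, 1, -6)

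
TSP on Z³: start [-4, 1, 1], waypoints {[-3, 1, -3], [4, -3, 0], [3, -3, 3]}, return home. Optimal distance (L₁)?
36
(one optimal route: (-4, 1, 1) → (-3, 1, -3) → (4, -3, 0) → (3, -3, 3) → (-4, 1, 1))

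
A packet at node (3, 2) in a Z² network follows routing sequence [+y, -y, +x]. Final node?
(4, 2)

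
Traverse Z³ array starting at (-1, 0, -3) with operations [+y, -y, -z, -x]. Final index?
(-2, 0, -4)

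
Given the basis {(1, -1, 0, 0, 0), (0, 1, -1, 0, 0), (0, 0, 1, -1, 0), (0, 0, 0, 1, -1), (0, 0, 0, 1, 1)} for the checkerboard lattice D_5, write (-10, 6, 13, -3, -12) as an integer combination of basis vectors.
-10b₁ - 4b₂ + 9b₃ + 9b₄ - 3b₅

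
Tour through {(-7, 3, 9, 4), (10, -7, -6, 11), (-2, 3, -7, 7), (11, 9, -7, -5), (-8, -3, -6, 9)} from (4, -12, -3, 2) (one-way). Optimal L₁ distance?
129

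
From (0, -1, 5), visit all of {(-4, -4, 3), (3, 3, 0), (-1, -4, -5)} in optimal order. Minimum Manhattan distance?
36
(one optimal route: (0, -1, 5) → (-4, -4, 3) → (-1, -4, -5) → (3, 3, 0))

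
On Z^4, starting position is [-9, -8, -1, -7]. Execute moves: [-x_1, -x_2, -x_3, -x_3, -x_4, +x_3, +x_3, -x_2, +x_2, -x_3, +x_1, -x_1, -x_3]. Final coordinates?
(-10, -9, -3, -8)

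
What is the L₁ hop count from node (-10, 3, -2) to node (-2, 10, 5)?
22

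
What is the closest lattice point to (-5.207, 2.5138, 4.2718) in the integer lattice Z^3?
(-5, 3, 4)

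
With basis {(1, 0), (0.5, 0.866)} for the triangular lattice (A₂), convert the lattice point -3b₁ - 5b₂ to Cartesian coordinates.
(-5.5, -4.33)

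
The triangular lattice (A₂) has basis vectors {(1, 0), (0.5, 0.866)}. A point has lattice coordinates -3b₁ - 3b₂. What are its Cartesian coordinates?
(-4.5, -2.598)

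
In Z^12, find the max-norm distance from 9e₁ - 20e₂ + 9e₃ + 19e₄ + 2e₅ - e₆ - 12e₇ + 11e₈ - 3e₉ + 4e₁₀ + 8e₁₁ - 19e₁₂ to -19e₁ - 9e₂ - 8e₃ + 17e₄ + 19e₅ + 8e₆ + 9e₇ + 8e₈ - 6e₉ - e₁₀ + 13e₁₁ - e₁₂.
28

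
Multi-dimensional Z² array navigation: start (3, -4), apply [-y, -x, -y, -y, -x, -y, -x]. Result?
(0, -8)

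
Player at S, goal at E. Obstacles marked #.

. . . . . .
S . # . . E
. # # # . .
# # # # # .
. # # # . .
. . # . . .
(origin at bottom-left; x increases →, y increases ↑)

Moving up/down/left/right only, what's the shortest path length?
7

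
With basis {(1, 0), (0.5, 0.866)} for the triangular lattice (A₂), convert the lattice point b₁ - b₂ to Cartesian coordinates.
(0.5, -0.866)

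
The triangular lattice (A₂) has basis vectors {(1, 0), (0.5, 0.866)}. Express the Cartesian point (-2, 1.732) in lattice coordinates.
-3b₁ + 2b₂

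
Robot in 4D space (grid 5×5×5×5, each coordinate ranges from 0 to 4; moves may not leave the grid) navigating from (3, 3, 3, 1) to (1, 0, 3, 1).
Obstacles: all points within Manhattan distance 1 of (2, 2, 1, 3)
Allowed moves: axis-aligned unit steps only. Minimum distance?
5
(one shortest path: (3, 3, 3, 1) → (2, 3, 3, 1) → (1, 3, 3, 1) → (1, 2, 3, 1) → (1, 1, 3, 1) → (1, 0, 3, 1))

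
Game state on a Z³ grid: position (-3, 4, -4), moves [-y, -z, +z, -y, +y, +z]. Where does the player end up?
(-3, 3, -3)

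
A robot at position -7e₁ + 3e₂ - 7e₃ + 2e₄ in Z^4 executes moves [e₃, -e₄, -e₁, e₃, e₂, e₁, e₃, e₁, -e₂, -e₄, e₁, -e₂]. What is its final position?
(-5, 2, -4, 0)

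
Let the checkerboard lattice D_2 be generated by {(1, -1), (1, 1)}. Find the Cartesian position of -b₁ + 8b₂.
(7, 9)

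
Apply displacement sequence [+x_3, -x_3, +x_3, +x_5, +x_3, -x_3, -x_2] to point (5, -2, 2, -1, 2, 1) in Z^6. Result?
(5, -3, 3, -1, 3, 1)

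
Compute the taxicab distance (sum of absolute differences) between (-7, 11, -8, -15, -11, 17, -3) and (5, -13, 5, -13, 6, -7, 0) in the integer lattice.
95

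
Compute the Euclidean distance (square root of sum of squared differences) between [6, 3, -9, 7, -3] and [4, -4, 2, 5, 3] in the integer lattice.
14.6287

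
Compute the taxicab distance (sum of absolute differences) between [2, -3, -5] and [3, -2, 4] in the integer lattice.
11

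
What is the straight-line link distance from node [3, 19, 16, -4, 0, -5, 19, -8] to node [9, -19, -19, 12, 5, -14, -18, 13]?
69.8355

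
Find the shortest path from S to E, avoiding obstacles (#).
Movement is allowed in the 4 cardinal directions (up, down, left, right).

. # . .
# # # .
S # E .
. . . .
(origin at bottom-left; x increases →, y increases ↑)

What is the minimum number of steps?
4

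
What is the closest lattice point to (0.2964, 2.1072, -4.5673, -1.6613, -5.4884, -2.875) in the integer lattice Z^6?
(0, 2, -5, -2, -5, -3)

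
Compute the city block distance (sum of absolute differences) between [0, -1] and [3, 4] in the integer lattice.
8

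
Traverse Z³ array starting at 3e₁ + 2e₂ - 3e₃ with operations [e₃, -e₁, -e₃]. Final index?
(2, 2, -3)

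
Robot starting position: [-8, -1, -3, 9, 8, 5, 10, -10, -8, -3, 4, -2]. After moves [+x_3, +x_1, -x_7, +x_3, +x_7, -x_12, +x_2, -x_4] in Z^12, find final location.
(-7, 0, -1, 8, 8, 5, 10, -10, -8, -3, 4, -3)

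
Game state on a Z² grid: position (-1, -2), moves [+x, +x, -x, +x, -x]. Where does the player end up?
(0, -2)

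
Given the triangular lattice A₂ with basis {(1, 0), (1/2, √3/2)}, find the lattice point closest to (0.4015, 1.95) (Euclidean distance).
(0, 1.732)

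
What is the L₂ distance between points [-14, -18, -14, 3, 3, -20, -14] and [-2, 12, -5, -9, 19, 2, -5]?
45.7165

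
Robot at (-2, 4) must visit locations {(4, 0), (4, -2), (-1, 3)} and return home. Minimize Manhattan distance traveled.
24
(one optimal route: (-2, 4) → (4, 0) → (4, -2) → (-1, 3) → (-2, 4))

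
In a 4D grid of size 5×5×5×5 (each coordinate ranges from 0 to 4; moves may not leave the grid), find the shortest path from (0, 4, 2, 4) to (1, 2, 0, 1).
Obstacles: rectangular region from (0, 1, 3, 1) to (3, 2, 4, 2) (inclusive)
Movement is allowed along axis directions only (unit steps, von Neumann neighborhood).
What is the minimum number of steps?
8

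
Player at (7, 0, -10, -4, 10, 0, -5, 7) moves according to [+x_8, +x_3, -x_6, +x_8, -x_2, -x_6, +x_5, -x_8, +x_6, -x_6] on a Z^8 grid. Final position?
(7, -1, -9, -4, 11, -2, -5, 8)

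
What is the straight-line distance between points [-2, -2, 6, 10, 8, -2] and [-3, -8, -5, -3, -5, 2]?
22.6274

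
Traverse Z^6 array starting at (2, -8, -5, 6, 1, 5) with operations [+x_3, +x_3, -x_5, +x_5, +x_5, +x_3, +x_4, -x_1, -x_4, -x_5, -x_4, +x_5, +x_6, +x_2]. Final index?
(1, -7, -2, 5, 2, 6)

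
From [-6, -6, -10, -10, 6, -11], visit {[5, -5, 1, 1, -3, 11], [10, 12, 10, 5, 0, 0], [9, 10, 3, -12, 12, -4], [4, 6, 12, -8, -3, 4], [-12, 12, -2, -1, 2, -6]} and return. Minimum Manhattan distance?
282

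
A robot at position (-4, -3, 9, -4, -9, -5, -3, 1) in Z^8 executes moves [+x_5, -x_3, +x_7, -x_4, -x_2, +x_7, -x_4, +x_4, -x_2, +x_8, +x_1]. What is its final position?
(-3, -5, 8, -5, -8, -5, -1, 2)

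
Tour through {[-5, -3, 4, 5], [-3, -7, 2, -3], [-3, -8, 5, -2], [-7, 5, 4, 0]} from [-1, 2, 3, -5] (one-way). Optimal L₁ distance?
49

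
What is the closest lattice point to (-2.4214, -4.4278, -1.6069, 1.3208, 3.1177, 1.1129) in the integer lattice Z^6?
(-2, -4, -2, 1, 3, 1)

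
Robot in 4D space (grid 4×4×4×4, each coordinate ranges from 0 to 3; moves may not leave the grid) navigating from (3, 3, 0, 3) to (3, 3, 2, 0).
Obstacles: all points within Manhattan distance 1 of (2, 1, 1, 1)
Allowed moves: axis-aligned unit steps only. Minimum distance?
5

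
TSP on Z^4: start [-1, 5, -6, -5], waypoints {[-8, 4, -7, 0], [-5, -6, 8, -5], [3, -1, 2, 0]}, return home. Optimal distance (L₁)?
92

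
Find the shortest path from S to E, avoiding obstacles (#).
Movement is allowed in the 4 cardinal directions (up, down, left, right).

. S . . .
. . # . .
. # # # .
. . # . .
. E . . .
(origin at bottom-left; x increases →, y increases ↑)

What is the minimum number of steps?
6
(one shortest path: (1, 4) → (0, 4) → (0, 3) → (0, 2) → (0, 1) → (1, 1) → (1, 0))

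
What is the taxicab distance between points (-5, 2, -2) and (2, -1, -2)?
10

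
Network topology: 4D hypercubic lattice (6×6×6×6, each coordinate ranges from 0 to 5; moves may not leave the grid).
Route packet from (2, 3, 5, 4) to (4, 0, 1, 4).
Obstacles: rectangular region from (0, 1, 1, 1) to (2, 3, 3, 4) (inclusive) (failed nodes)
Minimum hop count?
9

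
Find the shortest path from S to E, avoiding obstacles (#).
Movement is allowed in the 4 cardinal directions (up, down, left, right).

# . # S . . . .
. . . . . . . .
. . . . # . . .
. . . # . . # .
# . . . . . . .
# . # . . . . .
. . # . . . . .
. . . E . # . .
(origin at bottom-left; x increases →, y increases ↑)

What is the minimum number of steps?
9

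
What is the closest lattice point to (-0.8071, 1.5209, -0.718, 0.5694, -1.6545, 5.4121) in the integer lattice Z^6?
(-1, 2, -1, 1, -2, 5)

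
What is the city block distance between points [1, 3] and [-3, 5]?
6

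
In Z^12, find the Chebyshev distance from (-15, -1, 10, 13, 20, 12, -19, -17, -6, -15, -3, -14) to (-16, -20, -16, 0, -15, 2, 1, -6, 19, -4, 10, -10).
35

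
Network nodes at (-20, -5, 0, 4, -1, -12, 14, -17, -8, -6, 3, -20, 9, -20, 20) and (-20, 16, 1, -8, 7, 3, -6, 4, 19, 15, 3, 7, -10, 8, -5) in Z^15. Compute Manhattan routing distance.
245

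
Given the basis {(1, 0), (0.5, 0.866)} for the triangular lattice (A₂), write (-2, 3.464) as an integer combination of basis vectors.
-4b₁ + 4b₂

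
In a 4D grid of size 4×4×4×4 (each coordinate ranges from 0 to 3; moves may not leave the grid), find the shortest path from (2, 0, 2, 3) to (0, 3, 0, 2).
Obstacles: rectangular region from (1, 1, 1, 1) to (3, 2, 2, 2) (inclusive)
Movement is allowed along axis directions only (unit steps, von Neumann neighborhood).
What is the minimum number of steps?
8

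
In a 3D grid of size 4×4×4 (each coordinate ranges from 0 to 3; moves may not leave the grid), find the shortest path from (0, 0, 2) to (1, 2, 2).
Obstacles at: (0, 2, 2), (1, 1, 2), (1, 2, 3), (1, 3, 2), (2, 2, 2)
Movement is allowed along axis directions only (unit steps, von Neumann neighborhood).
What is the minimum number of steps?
5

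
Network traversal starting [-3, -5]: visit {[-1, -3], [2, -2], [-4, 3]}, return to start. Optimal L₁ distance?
28
(one optimal route: (-3, -5) → (-1, -3) → (2, -2) → (-4, 3) → (-3, -5))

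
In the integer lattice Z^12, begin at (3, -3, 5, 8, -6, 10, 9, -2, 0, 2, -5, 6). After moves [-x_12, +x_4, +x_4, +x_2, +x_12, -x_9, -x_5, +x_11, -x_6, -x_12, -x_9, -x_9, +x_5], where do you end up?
(3, -2, 5, 10, -6, 9, 9, -2, -3, 2, -4, 5)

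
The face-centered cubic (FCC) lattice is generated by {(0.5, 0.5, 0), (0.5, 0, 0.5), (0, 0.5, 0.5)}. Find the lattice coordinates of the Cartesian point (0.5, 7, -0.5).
8b₁ - 7b₂ + 6b₃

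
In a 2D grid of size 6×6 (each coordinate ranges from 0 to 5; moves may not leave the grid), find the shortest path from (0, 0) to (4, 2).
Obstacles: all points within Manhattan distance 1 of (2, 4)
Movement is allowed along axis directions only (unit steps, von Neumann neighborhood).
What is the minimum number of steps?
6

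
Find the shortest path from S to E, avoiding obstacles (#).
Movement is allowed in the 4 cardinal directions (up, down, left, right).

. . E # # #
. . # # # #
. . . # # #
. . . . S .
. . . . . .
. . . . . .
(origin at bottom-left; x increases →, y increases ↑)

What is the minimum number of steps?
7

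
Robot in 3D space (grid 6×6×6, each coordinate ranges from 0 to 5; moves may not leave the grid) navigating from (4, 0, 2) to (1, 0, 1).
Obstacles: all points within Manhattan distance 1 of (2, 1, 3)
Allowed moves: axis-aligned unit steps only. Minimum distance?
4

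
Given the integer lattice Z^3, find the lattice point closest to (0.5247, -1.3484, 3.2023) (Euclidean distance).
(1, -1, 3)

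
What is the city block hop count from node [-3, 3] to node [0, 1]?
5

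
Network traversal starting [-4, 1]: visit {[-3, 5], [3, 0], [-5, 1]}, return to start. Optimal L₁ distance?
26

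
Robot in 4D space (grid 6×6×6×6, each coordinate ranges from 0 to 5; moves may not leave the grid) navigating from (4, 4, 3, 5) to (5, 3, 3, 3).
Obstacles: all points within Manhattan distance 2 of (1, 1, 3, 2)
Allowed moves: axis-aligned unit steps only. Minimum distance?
4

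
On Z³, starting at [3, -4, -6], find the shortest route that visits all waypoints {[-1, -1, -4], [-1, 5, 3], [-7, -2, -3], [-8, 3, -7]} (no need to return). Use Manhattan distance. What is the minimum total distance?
46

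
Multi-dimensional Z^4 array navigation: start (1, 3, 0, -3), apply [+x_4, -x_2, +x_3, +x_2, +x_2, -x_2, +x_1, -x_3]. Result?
(2, 3, 0, -2)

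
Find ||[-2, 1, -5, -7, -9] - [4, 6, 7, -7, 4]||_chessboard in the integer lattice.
13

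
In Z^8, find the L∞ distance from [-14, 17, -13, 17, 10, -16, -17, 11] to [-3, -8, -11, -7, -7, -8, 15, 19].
32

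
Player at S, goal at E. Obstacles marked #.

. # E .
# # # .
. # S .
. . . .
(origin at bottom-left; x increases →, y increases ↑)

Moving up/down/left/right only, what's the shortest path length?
4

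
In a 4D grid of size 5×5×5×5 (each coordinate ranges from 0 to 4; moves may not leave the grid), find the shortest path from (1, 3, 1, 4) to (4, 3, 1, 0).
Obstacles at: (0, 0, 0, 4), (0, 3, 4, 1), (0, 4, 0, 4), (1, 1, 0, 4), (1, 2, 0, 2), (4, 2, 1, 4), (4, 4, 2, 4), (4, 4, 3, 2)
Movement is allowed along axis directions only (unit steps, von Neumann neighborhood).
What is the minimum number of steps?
7
(one shortest path: (1, 3, 1, 4) → (2, 3, 1, 4) → (3, 3, 1, 4) → (4, 3, 1, 4) → (4, 3, 1, 3) → (4, 3, 1, 2) → (4, 3, 1, 1) → (4, 3, 1, 0))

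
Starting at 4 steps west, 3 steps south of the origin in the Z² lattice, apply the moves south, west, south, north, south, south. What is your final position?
(-5, -6)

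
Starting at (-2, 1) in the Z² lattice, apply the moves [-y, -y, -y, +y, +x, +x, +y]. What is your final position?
(0, 0)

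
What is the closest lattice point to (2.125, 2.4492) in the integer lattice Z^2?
(2, 2)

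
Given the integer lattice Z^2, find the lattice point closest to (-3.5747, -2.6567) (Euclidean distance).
(-4, -3)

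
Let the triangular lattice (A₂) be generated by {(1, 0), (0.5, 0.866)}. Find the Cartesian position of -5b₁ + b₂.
(-4.5, 0.866)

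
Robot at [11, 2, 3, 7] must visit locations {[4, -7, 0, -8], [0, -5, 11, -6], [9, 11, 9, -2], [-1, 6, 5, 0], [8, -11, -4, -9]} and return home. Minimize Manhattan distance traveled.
142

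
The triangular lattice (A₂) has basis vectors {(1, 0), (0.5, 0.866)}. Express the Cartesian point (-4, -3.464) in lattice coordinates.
-2b₁ - 4b₂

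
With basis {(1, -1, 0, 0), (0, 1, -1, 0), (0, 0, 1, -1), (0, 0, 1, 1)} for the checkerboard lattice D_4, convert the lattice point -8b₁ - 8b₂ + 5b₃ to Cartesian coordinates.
(-8, 0, 13, -5)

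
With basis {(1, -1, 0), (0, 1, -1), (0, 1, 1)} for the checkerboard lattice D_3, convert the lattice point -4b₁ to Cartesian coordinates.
(-4, 4, 0)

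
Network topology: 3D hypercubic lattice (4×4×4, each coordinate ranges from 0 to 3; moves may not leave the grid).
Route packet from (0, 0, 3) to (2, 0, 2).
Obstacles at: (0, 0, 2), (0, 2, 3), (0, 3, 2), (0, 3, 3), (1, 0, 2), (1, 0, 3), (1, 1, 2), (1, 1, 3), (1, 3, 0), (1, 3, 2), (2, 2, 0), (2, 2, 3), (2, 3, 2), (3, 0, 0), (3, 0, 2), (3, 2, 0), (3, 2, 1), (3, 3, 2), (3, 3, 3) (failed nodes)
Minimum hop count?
7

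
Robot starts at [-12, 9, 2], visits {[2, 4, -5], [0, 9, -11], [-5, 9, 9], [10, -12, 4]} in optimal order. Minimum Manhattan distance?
85
(one optimal route: (-12, 9, 2) → (-5, 9, 9) → (0, 9, -11) → (2, 4, -5) → (10, -12, 4))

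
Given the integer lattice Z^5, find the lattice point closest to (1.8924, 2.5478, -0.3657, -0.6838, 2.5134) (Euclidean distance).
(2, 3, 0, -1, 3)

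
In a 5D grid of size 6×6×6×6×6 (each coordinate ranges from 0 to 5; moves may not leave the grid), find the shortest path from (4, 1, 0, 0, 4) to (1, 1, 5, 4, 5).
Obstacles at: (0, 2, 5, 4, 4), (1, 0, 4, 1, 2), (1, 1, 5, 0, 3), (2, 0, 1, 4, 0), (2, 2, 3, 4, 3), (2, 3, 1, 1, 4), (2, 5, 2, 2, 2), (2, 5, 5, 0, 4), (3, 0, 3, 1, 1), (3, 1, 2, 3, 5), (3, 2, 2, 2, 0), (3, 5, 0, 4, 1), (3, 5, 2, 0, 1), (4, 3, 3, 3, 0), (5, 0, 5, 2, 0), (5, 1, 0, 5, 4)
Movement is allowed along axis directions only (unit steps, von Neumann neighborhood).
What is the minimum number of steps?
13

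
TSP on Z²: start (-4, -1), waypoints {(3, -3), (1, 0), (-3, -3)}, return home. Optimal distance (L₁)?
20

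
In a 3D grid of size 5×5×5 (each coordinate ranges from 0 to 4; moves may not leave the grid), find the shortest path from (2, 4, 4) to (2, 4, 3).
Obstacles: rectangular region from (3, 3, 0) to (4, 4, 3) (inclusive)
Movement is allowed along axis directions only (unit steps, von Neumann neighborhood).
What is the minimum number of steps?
1
(one shortest path: (2, 4, 4) → (2, 4, 3))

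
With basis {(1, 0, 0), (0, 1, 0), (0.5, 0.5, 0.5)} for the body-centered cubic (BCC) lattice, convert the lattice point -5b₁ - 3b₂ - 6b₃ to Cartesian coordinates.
(-8, -6, -3)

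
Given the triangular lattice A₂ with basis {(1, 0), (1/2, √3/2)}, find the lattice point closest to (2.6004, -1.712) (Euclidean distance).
(3, -1.732)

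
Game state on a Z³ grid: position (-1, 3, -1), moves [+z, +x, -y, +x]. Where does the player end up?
(1, 2, 0)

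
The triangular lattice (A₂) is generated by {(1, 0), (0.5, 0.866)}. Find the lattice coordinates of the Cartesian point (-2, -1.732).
-b₁ - 2b₂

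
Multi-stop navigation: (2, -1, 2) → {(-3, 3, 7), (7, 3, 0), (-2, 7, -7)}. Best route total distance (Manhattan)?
47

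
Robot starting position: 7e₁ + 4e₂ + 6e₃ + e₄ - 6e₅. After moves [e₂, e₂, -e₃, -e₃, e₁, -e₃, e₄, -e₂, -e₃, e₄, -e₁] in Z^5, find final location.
(7, 5, 2, 3, -6)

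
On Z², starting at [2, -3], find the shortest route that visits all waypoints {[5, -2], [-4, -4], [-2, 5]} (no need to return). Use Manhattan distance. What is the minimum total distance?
26
(one optimal route: (2, -3) → (5, -2) → (-4, -4) → (-2, 5))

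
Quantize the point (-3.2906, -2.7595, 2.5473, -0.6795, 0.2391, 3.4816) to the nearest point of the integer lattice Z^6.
(-3, -3, 3, -1, 0, 3)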